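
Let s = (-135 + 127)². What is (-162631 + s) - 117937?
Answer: -280504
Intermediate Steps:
s = 64 (s = (-8)² = 64)
(-162631 + s) - 117937 = (-162631 + 64) - 117937 = -162567 - 117937 = -280504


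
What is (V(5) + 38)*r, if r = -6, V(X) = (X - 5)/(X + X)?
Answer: -228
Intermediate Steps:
V(X) = (-5 + X)/(2*X) (V(X) = (-5 + X)/((2*X)) = (-5 + X)*(1/(2*X)) = (-5 + X)/(2*X))
(V(5) + 38)*r = ((½)*(-5 + 5)/5 + 38)*(-6) = ((½)*(⅕)*0 + 38)*(-6) = (0 + 38)*(-6) = 38*(-6) = -228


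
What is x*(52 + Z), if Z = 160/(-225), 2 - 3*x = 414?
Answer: -950896/135 ≈ -7043.7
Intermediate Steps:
x = -412/3 (x = ⅔ - ⅓*414 = ⅔ - 138 = -412/3 ≈ -137.33)
Z = -32/45 (Z = 160*(-1/225) = -32/45 ≈ -0.71111)
x*(52 + Z) = -412*(52 - 32/45)/3 = -412/3*2308/45 = -950896/135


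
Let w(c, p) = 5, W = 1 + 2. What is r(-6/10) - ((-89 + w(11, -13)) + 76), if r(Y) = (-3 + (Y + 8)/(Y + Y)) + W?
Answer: 11/6 ≈ 1.8333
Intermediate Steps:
W = 3
r(Y) = (8 + Y)/(2*Y) (r(Y) = (-3 + (Y + 8)/(Y + Y)) + 3 = (-3 + (8 + Y)/((2*Y))) + 3 = (-3 + (8 + Y)*(1/(2*Y))) + 3 = (-3 + (8 + Y)/(2*Y)) + 3 = (8 + Y)/(2*Y))
r(-6/10) - ((-89 + w(11, -13)) + 76) = (8 - 6/10)/(2*((-6/10))) - ((-89 + 5) + 76) = (8 - 6*⅒)/(2*((-6*⅒))) - (-84 + 76) = (8 - ⅗)/(2*(-⅗)) - 1*(-8) = (½)*(-5/3)*(37/5) + 8 = -37/6 + 8 = 11/6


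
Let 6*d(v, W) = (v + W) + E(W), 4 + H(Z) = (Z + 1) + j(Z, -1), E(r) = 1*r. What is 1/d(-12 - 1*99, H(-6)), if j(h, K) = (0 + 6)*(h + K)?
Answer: -2/71 ≈ -0.028169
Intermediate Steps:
E(r) = r
j(h, K) = 6*K + 6*h (j(h, K) = 6*(K + h) = 6*K + 6*h)
H(Z) = -9 + 7*Z (H(Z) = -4 + ((Z + 1) + (6*(-1) + 6*Z)) = -4 + ((1 + Z) + (-6 + 6*Z)) = -4 + (-5 + 7*Z) = -9 + 7*Z)
d(v, W) = W/3 + v/6 (d(v, W) = ((v + W) + W)/6 = ((W + v) + W)/6 = (v + 2*W)/6 = W/3 + v/6)
1/d(-12 - 1*99, H(-6)) = 1/((-9 + 7*(-6))/3 + (-12 - 1*99)/6) = 1/((-9 - 42)/3 + (-12 - 99)/6) = 1/((⅓)*(-51) + (⅙)*(-111)) = 1/(-17 - 37/2) = 1/(-71/2) = -2/71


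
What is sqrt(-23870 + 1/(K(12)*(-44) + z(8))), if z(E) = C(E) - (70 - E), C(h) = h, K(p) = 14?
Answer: 3*I*sqrt(1190582630)/670 ≈ 154.5*I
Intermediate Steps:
z(E) = -70 + 2*E (z(E) = E - (70 - E) = E + (-70 + E) = -70 + 2*E)
sqrt(-23870 + 1/(K(12)*(-44) + z(8))) = sqrt(-23870 + 1/(14*(-44) + (-70 + 2*8))) = sqrt(-23870 + 1/(-616 + (-70 + 16))) = sqrt(-23870 + 1/(-616 - 54)) = sqrt(-23870 + 1/(-670)) = sqrt(-23870 - 1/670) = sqrt(-15992901/670) = 3*I*sqrt(1190582630)/670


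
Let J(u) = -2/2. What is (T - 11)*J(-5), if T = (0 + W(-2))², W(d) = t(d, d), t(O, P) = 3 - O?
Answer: -14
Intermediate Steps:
W(d) = 3 - d
T = 25 (T = (0 + (3 - 1*(-2)))² = (0 + (3 + 2))² = (0 + 5)² = 5² = 25)
J(u) = -1 (J(u) = -2*½ = -1)
(T - 11)*J(-5) = (25 - 11)*(-1) = 14*(-1) = -14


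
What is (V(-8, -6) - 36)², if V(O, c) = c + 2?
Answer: 1600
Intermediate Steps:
V(O, c) = 2 + c
(V(-8, -6) - 36)² = ((2 - 6) - 36)² = (-4 - 36)² = (-40)² = 1600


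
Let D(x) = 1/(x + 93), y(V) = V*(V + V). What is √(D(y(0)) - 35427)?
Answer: I*√306408030/93 ≈ 188.22*I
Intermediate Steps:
y(V) = 2*V² (y(V) = V*(2*V) = 2*V²)
D(x) = 1/(93 + x)
√(D(y(0)) - 35427) = √(1/(93 + 2*0²) - 35427) = √(1/(93 + 2*0) - 35427) = √(1/(93 + 0) - 35427) = √(1/93 - 35427) = √(-3294710/93) = I*√306408030/93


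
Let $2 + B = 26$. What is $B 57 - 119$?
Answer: $1249$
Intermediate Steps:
$B = 24$ ($B = -2 + 26 = 24$)
$B 57 - 119 = 24 \cdot 57 - 119 = 1368 - 119 = 1249$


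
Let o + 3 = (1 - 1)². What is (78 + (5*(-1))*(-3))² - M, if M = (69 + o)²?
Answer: 4293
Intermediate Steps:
o = -3 (o = -3 + (1 - 1)² = -3 + 0² = -3 + 0 = -3)
M = 4356 (M = (69 - 3)² = 66² = 4356)
(78 + (5*(-1))*(-3))² - M = (78 + (5*(-1))*(-3))² - 1*4356 = (78 - 5*(-3))² - 4356 = (78 + 15)² - 4356 = 93² - 4356 = 8649 - 4356 = 4293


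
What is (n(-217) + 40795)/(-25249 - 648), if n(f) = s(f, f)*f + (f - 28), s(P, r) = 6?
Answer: -39248/25897 ≈ -1.5155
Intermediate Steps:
n(f) = -28 + 7*f (n(f) = 6*f + (f - 28) = 6*f + (-28 + f) = -28 + 7*f)
(n(-217) + 40795)/(-25249 - 648) = ((-28 + 7*(-217)) + 40795)/(-25249 - 648) = ((-28 - 1519) + 40795)/(-25897) = (-1547 + 40795)*(-1/25897) = 39248*(-1/25897) = -39248/25897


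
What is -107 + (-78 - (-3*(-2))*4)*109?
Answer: -11225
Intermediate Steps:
-107 + (-78 - (-3*(-2))*4)*109 = -107 + (-78 - 6*4)*109 = -107 + (-78 - 1*24)*109 = -107 + (-78 - 24)*109 = -107 - 102*109 = -107 - 11118 = -11225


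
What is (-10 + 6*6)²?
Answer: 676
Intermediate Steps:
(-10 + 6*6)² = (-10 + 36)² = 26² = 676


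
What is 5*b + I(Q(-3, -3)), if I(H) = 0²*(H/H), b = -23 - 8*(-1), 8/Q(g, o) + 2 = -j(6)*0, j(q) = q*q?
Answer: -75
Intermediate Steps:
j(q) = q²
Q(g, o) = -4 (Q(g, o) = 8/(-2 - 1*6²*0) = 8/(-2 - 1*36*0) = 8/(-2 - 36*0) = 8/(-2 + 0) = 8/(-2) = 8*(-½) = -4)
b = -15 (b = -23 + 8 = -15)
I(H) = 0 (I(H) = 0*1 = 0)
5*b + I(Q(-3, -3)) = 5*(-15) + 0 = -75 + 0 = -75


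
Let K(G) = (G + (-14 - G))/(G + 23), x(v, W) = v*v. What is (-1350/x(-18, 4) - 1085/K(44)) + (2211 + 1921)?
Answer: 27961/3 ≈ 9320.3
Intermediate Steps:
x(v, W) = v²
K(G) = -14/(23 + G)
(-1350/x(-18, 4) - 1085/K(44)) + (2211 + 1921) = (-1350/((-18)²) - 1085/((-14/(23 + 44)))) + (2211 + 1921) = (-1350/324 - 1085/((-14/67))) + 4132 = (-1350*1/324 - 1085/((-14*1/67))) + 4132 = (-25/6 - 1085/(-14/67)) + 4132 = (-25/6 - 1085*(-67/14)) + 4132 = (-25/6 + 10385/2) + 4132 = 15565/3 + 4132 = 27961/3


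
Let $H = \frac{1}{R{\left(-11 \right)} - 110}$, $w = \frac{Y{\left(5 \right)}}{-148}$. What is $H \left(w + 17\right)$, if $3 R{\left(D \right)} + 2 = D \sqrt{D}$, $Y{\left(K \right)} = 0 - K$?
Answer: $- \frac{209243}{1375845} + \frac{27731 i \sqrt{11}}{5503380} \approx -0.15208 + 0.016712 i$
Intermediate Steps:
$Y{\left(K \right)} = - K$
$R{\left(D \right)} = - \frac{2}{3} + \frac{D^{\frac{3}{2}}}{3}$ ($R{\left(D \right)} = - \frac{2}{3} + \frac{D \sqrt{D}}{3} = - \frac{2}{3} + \frac{D^{\frac{3}{2}}}{3}$)
$w = \frac{5}{148}$ ($w = \frac{\left(-1\right) 5}{-148} = \left(-5\right) \left(- \frac{1}{148}\right) = \frac{5}{148} \approx 0.033784$)
$H = \frac{1}{- \frac{332}{3} - \frac{11 i \sqrt{11}}{3}}$ ($H = \frac{1}{\left(- \frac{2}{3} + \frac{\left(-11\right)^{\frac{3}{2}}}{3}\right) - 110} = \frac{1}{\left(- \frac{2}{3} + \frac{\left(-11\right) i \sqrt{11}}{3}\right) - 110} = \frac{1}{\left(- \frac{2}{3} - \frac{11 i \sqrt{11}}{3}\right) - 110} = \frac{1}{- \frac{332}{3} - \frac{11 i \sqrt{11}}{3}} \approx -0.0089283 + 0.00098112 i$)
$H \left(w + 17\right) = \left(- \frac{332}{37185} + \frac{11 i \sqrt{11}}{37185}\right) \left(\frac{5}{148} + 17\right) = \left(- \frac{332}{37185} + \frac{11 i \sqrt{11}}{37185}\right) \frac{2521}{148} = - \frac{209243}{1375845} + \frac{27731 i \sqrt{11}}{5503380}$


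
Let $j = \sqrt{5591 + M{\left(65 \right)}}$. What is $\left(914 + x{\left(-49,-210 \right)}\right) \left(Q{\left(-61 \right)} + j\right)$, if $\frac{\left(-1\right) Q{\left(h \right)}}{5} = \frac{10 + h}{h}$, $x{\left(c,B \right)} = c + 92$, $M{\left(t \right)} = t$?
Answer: $- \frac{244035}{61} + 1914 \sqrt{1414} \approx 67972.0$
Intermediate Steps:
$x{\left(c,B \right)} = 92 + c$
$Q{\left(h \right)} = - \frac{5 \left(10 + h\right)}{h}$ ($Q{\left(h \right)} = - 5 \frac{10 + h}{h} = - \frac{5 \left(10 + h\right)}{h}$)
$j = 2 \sqrt{1414}$ ($j = \sqrt{5591 + 65} = \sqrt{5656} = 2 \sqrt{1414} \approx 75.206$)
$\left(914 + x{\left(-49,-210 \right)}\right) \left(Q{\left(-61 \right)} + j\right) = \left(914 + \left(92 - 49\right)\right) \left(\left(-5 - \frac{50}{-61}\right) + 2 \sqrt{1414}\right) = \left(914 + 43\right) \left(\left(-5 - - \frac{50}{61}\right) + 2 \sqrt{1414}\right) = 957 \left(\left(-5 + \frac{50}{61}\right) + 2 \sqrt{1414}\right) = 957 \left(- \frac{255}{61} + 2 \sqrt{1414}\right) = - \frac{244035}{61} + 1914 \sqrt{1414}$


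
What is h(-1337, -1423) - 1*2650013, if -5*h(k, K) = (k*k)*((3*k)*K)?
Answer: -10202836815622/5 ≈ -2.0406e+12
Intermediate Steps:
h(k, K) = -3*K*k**3/5 (h(k, K) = -k*k*(3*k)*K/5 = -k**2*3*K*k/5 = -3*K*k**3/5)
h(-1337, -1423) - 1*2650013 = -3/5*(-1423)*(-1337)**3 - 1*2650013 = -3/5*(-1423)*(-2389979753) - 2650013 = -10202823565557/5 - 2650013 = -10202836815622/5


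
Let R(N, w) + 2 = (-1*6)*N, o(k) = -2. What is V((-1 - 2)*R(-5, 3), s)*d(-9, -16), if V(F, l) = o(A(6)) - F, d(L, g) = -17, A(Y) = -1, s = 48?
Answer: -1394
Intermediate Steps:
R(N, w) = -2 - 6*N (R(N, w) = -2 + (-1*6)*N = -2 - 6*N)
V(F, l) = -2 - F
V((-1 - 2)*R(-5, 3), s)*d(-9, -16) = (-2 - (-1 - 2)*(-2 - 6*(-5)))*(-17) = (-2 - (-3)*(-2 + 30))*(-17) = (-2 - (-3)*28)*(-17) = (-2 - 1*(-84))*(-17) = (-2 + 84)*(-17) = 82*(-17) = -1394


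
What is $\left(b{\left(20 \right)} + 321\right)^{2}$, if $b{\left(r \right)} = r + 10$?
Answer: $123201$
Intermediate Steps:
$b{\left(r \right)} = 10 + r$
$\left(b{\left(20 \right)} + 321\right)^{2} = \left(\left(10 + 20\right) + 321\right)^{2} = \left(30 + 321\right)^{2} = 351^{2} = 123201$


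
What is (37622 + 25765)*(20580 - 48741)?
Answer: -1785041307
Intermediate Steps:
(37622 + 25765)*(20580 - 48741) = 63387*(-28161) = -1785041307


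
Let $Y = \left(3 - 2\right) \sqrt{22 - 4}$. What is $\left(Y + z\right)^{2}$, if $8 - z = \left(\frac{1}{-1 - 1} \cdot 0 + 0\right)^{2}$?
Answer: $82 + 48 \sqrt{2} \approx 149.88$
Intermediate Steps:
$Y = 3 \sqrt{2}$ ($Y = \left(3 - 2\right) \sqrt{18} = 1 \cdot 3 \sqrt{2} = 3 \sqrt{2} \approx 4.2426$)
$z = 8$ ($z = 8 - \left(\frac{1}{-1 - 1} \cdot 0 + 0\right)^{2} = 8 - \left(\frac{1}{-2} \cdot 0 + 0\right)^{2} = 8 - \left(\left(- \frac{1}{2}\right) 0 + 0\right)^{2} = 8 - \left(0 + 0\right)^{2} = 8 - 0^{2} = 8 - 0 = 8 + 0 = 8$)
$\left(Y + z\right)^{2} = \left(3 \sqrt{2} + 8\right)^{2} = \left(8 + 3 \sqrt{2}\right)^{2}$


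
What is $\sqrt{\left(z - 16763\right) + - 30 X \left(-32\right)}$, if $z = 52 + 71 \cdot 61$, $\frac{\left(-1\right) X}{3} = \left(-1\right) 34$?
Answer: $2 \sqrt{21385} \approx 292.47$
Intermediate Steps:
$X = 102$ ($X = - 3 \left(\left(-1\right) 34\right) = \left(-3\right) \left(-34\right) = 102$)
$z = 4383$ ($z = 52 + 4331 = 4383$)
$\sqrt{\left(z - 16763\right) + - 30 X \left(-32\right)} = \sqrt{\left(4383 - 16763\right) + \left(-30\right) 102 \left(-32\right)} = \sqrt{-12380 - -97920} = \sqrt{-12380 + 97920} = \sqrt{85540} = 2 \sqrt{21385}$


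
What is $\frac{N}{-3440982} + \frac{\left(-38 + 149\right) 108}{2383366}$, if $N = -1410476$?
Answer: $\frac{850732758608}{2050279876353} \approx 0.41494$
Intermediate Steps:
$\frac{N}{-3440982} + \frac{\left(-38 + 149\right) 108}{2383366} = - \frac{1410476}{-3440982} + \frac{\left(-38 + 149\right) 108}{2383366} = \left(-1410476\right) \left(- \frac{1}{3440982}\right) + 111 \cdot 108 \cdot \frac{1}{2383366} = \frac{705238}{1720491} + 11988 \cdot \frac{1}{2383366} = \frac{705238}{1720491} + \frac{5994}{1191683} = \frac{850732758608}{2050279876353}$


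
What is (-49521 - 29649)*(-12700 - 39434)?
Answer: 4127448780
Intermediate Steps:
(-49521 - 29649)*(-12700 - 39434) = -79170*(-52134) = 4127448780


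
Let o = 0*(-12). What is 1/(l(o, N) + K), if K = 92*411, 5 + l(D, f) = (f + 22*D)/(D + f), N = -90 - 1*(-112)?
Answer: 1/37808 ≈ 2.6449e-5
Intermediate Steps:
o = 0
N = 22 (N = -90 + 112 = 22)
l(D, f) = -5 + (f + 22*D)/(D + f)
K = 37812
1/(l(o, N) + K) = 1/((-4*22 + 17*0)/(0 + 22) + 37812) = 1/((-88 + 0)/22 + 37812) = 1/((1/22)*(-88) + 37812) = 1/(-4 + 37812) = 1/37808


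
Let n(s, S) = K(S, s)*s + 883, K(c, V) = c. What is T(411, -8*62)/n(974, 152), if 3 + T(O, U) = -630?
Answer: -633/148931 ≈ -0.0042503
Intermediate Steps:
T(O, U) = -633 (T(O, U) = -3 - 630 = -633)
n(s, S) = 883 + S*s (n(s, S) = S*s + 883 = 883 + S*s)
T(411, -8*62)/n(974, 152) = -633/(883 + 152*974) = -633/(883 + 148048) = -633/148931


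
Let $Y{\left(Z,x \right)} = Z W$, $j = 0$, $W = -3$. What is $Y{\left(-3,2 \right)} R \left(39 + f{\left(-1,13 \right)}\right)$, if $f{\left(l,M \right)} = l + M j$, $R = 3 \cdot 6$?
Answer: $6156$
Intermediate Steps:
$Y{\left(Z,x \right)} = - 3 Z$ ($Y{\left(Z,x \right)} = Z \left(-3\right) = - 3 Z$)
$R = 18$
$f{\left(l,M \right)} = l$ ($f{\left(l,M \right)} = l + M 0 = l + 0 = l$)
$Y{\left(-3,2 \right)} R \left(39 + f{\left(-1,13 \right)}\right) = \left(-3\right) \left(-3\right) 18 \left(39 - 1\right) = 9 \cdot 18 \cdot 38 = 162 \cdot 38 = 6156$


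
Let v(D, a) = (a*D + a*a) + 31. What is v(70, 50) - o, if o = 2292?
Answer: 3739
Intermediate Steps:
v(D, a) = 31 + a² + D*a (v(D, a) = (D*a + a²) + 31 = (a² + D*a) + 31 = 31 + a² + D*a)
v(70, 50) - o = (31 + 50² + 70*50) - 1*2292 = (31 + 2500 + 3500) - 2292 = 6031 - 2292 = 3739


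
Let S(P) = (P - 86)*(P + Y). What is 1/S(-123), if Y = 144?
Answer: -1/4389 ≈ -0.00022784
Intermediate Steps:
S(P) = (-86 + P)*(144 + P) (S(P) = (P - 86)*(P + 144) = (-86 + P)*(144 + P))
1/S(-123) = 1/(-12384 + (-123)² + 58*(-123)) = 1/(-12384 + 15129 - 7134) = 1/(-4389) = -1/4389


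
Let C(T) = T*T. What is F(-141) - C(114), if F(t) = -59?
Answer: -13055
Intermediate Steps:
C(T) = T**2
F(-141) - C(114) = -59 - 1*114**2 = -59 - 1*12996 = -59 - 12996 = -13055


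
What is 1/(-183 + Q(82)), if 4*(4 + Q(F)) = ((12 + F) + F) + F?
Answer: -2/245 ≈ -0.0081633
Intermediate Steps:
Q(F) = -1 + 3*F/4 (Q(F) = -4 + (((12 + F) + F) + F)/4 = -4 + ((12 + 2*F) + F)/4 = -4 + (12 + 3*F)/4 = -4 + (3 + 3*F/4) = -1 + 3*F/4)
1/(-183 + Q(82)) = 1/(-183 + (-1 + (¾)*82)) = 1/(-183 + (-1 + 123/2)) = 1/(-183 + 121/2) = 1/(-245/2) = -2/245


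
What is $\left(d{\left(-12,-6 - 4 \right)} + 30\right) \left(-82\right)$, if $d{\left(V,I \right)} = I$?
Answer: $-1640$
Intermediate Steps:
$\left(d{\left(-12,-6 - 4 \right)} + 30\right) \left(-82\right) = \left(\left(-6 - 4\right) + 30\right) \left(-82\right) = \left(-10 + 30\right) \left(-82\right) = 20 \left(-82\right) = -1640$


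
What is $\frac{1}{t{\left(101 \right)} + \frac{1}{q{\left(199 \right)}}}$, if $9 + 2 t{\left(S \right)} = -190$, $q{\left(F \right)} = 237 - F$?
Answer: $- \frac{19}{1890} \approx -0.010053$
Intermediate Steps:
$t{\left(S \right)} = - \frac{199}{2}$ ($t{\left(S \right)} = - \frac{9}{2} + \frac{1}{2} \left(-190\right) = - \frac{9}{2} - 95 = - \frac{199}{2}$)
$\frac{1}{t{\left(101 \right)} + \frac{1}{q{\left(199 \right)}}} = \frac{1}{- \frac{199}{2} + \frac{1}{237 - 199}} = \frac{1}{- \frac{199}{2} + \frac{1}{38}} = \frac{1}{- \frac{1890}{19}} = - \frac{19}{1890}$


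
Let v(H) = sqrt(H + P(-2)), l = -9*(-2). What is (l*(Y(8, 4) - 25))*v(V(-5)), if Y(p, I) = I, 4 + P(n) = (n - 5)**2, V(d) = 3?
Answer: -1512*sqrt(3) ≈ -2618.9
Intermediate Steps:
P(n) = -4 + (-5 + n)**2 (P(n) = -4 + (n - 5)**2 = -4 + (-5 + n)**2)
l = 18
v(H) = sqrt(45 + H) (v(H) = sqrt(H + (-4 + (-5 - 2)**2)) = sqrt(H + (-4 + (-7)**2)) = sqrt(H + (-4 + 49)) = sqrt(H + 45) = sqrt(45 + H))
(l*(Y(8, 4) - 25))*v(V(-5)) = (18*(4 - 25))*sqrt(45 + 3) = (18*(-21))*sqrt(48) = -1512*sqrt(3)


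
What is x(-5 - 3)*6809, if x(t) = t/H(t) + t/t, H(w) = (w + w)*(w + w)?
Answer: 211079/32 ≈ 6596.2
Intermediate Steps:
H(w) = 4*w**2 (H(w) = (2*w)*(2*w) = 4*w**2)
x(t) = 1 + 1/(4*t) (x(t) = t/((4*t**2)) + t/t = t*(1/(4*t**2)) + 1 = 1/(4*t) + 1 = 1 + 1/(4*t))
x(-5 - 3)*6809 = ((1/4 + (-5 - 3))/(-5 - 3))*6809 = ((1/4 - 8)/(-8))*6809 = -1/8*(-31/4)*6809 = (31/32)*6809 = 211079/32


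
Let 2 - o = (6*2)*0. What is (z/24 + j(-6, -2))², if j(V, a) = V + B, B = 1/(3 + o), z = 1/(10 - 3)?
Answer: 23687689/705600 ≈ 33.571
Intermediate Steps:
o = 2 (o = 2 - 6*2*0 = 2 - 12*0 = 2 - 1*0 = 2 + 0 = 2)
z = ⅐ (z = 1/7 = ⅐ ≈ 0.14286)
B = ⅕ (B = 1/(3 + 2) = 1/5 = ⅕ ≈ 0.20000)
j(V, a) = ⅕ + V (j(V, a) = V + ⅕ = ⅕ + V)
(z/24 + j(-6, -2))² = ((⅐)/24 + (⅕ - 6))² = ((⅐)*(1/24) - 29/5)² = (1/168 - 29/5)² = (-4867/840)² = 23687689/705600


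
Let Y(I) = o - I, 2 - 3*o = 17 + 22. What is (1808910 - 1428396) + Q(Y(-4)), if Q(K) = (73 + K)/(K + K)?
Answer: 9512753/25 ≈ 3.8051e+5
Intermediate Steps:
o = -37/3 (o = ⅔ - (17 + 22)/3 = ⅔ - ⅓*39 = ⅔ - 13 = -37/3 ≈ -12.333)
Y(I) = -37/3 - I
Q(K) = (73 + K)/(2*K) (Q(K) = (73 + K)/((2*K)) = (73 + K)*(1/(2*K)) = (73 + K)/(2*K))
(1808910 - 1428396) + Q(Y(-4)) = (1808910 - 1428396) + (73 + (-37/3 - 1*(-4)))/(2*(-37/3 - 1*(-4))) = 380514 + (73 + (-37/3 + 4))/(2*(-37/3 + 4)) = 380514 + (73 - 25/3)/(2*(-25/3)) = 380514 + (½)*(-3/25)*(194/3) = 380514 - 97/25 = 9512753/25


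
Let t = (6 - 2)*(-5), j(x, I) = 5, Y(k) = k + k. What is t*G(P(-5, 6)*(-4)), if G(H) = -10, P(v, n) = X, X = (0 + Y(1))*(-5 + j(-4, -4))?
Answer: 200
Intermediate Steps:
Y(k) = 2*k
X = 0 (X = (0 + 2*1)*(-5 + 5) = (0 + 2)*0 = 2*0 = 0)
P(v, n) = 0
t = -20 (t = 4*(-5) = -20)
t*G(P(-5, 6)*(-4)) = -20*(-10) = 200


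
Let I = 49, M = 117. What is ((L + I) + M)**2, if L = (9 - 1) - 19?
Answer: 24025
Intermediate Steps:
L = -11 (L = 8 - 19 = -11)
((L + I) + M)**2 = ((-11 + 49) + 117)**2 = (38 + 117)**2 = 155**2 = 24025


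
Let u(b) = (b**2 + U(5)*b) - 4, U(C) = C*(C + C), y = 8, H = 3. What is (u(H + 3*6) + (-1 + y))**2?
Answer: 2232036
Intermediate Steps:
U(C) = 2*C**2 (U(C) = C*(2*C) = 2*C**2)
u(b) = -4 + b**2 + 50*b (u(b) = (b**2 + (2*5**2)*b) - 4 = (b**2 + (2*25)*b) - 4 = (b**2 + 50*b) - 4 = -4 + b**2 + 50*b)
(u(H + 3*6) + (-1 + y))**2 = ((-4 + (3 + 3*6)**2 + 50*(3 + 3*6)) + (-1 + 8))**2 = ((-4 + (3 + 18)**2 + 50*(3 + 18)) + 7)**2 = ((-4 + 21**2 + 50*21) + 7)**2 = ((-4 + 441 + 1050) + 7)**2 = (1487 + 7)**2 = 1494**2 = 2232036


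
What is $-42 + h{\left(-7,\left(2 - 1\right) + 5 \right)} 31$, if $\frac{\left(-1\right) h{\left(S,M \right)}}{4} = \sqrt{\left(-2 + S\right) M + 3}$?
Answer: $-42 - 124 i \sqrt{51} \approx -42.0 - 885.54 i$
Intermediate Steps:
$h{\left(S,M \right)} = - 4 \sqrt{3 + M \left(-2 + S\right)}$ ($h{\left(S,M \right)} = - 4 \sqrt{\left(-2 + S\right) M + 3} = - 4 \sqrt{M \left(-2 + S\right) + 3} = - 4 \sqrt{3 + M \left(-2 + S\right)}$)
$-42 + h{\left(-7,\left(2 - 1\right) + 5 \right)} 31 = -42 + - 4 \sqrt{3 - 2 \left(\left(2 - 1\right) + 5\right) + \left(\left(2 - 1\right) + 5\right) \left(-7\right)} 31 = -42 + - 4 \sqrt{3 - 2 \left(1 + 5\right) + \left(1 + 5\right) \left(-7\right)} 31 = -42 + - 4 \sqrt{3 - 12 + 6 \left(-7\right)} 31 = -42 + - 4 \sqrt{3 - 12 - 42} \cdot 31 = -42 + - 4 \sqrt{-51} \cdot 31 = -42 + - 4 i \sqrt{51} \cdot 31 = -42 - 124 i \sqrt{51}$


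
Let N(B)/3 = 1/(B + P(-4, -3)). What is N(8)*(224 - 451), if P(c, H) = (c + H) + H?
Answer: 681/2 ≈ 340.50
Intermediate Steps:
P(c, H) = c + 2*H (P(c, H) = (H + c) + H = c + 2*H)
N(B) = 3/(-10 + B) (N(B) = 3/(B + (-4 + 2*(-3))) = 3/(B + (-4 - 6)) = 3/(B - 10) = 3/(-10 + B))
N(8)*(224 - 451) = (3/(-10 + 8))*(224 - 451) = (3/(-2))*(-227) = (3*(-½))*(-227) = -3/2*(-227) = 681/2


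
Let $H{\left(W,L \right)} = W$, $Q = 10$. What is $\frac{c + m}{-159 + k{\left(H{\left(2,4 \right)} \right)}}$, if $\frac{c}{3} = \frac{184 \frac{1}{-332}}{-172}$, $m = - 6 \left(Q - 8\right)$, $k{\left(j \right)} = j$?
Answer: $\frac{85587}{1120666} \approx 0.076372$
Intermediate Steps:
$m = -12$ ($m = - 6 \left(10 - 8\right) = \left(-6\right) 2 = -12$)
$c = \frac{69}{7138}$ ($c = 3 \frac{184 \frac{1}{-332}}{-172} = 3 \cdot 184 \left(- \frac{1}{332}\right) \left(- \frac{1}{172}\right) = 3 \left(\left(- \frac{46}{83}\right) \left(- \frac{1}{172}\right)\right) = 3 \cdot \frac{23}{7138} = \frac{69}{7138} \approx 0.0096666$)
$\frac{c + m}{-159 + k{\left(H{\left(2,4 \right)} \right)}} = \frac{\frac{69}{7138} - 12}{-159 + 2} = - \frac{85587}{7138 \left(-157\right)} = \left(- \frac{85587}{7138}\right) \left(- \frac{1}{157}\right) = \frac{85587}{1120666}$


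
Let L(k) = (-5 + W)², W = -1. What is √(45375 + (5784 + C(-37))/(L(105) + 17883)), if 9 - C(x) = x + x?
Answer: 2*√404710814893/5973 ≈ 213.01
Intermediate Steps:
C(x) = 9 - 2*x (C(x) = 9 - (x + x) = 9 - 2*x)
L(k) = 36 (L(k) = (-5 - 1)² = (-6)² = 36)
√(45375 + (5784 + C(-37))/(L(105) + 17883)) = √(45375 + (5784 + (9 - 2*(-37)))/(36 + 17883)) = √(45375 + (5784 + (9 + 74))/17919) = √(45375 + (5784 + 83)*(1/17919)) = √(45375 + 5867*(1/17919)) = √(45375 + 5867/17919) = √(813080492/17919) = 2*√404710814893/5973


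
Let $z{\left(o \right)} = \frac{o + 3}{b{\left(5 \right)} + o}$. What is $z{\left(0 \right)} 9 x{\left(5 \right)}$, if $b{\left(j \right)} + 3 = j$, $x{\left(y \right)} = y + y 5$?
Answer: $405$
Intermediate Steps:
$x{\left(y \right)} = 6 y$ ($x{\left(y \right)} = y + 5 y = 6 y$)
$b{\left(j \right)} = -3 + j$
$z{\left(o \right)} = \frac{3 + o}{2 + o}$ ($z{\left(o \right)} = \frac{o + 3}{\left(-3 + 5\right) + o} = \frac{3 + o}{2 + o}$)
$z{\left(0 \right)} 9 x{\left(5 \right)} = \frac{3 + 0}{2 + 0} \cdot 9 \cdot 6 \cdot 5 = \frac{1}{2} \cdot 3 \cdot 9 \cdot 30 = \frac{3}{2} \cdot 9 \cdot 30 = \frac{27}{2} \cdot 30 = 405$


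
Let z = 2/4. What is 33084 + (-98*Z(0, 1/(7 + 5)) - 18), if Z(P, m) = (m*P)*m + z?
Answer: 33017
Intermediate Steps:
z = 1/2 (z = 2*(1/4) = 1/2 ≈ 0.50000)
Z(P, m) = 1/2 + P*m**2 (Z(P, m) = (m*P)*m + 1/2 = (P*m)*m + 1/2 = P*m**2 + 1/2 = 1/2 + P*m**2)
33084 + (-98*Z(0, 1/(7 + 5)) - 18) = 33084 + (-98*(1/2 + 0*(1/(7 + 5))**2) - 18) = 33084 + (-98*(1/2 + 0*(1/12)**2) - 18) = 33084 + (-98*(1/2 + 0*(1/144)) - 18) = 33084 + (-98*(1/2 + 0) - 18) = 33084 + (-98*1/2 - 18) = 33084 + (-49 - 18) = 33084 - 67 = 33017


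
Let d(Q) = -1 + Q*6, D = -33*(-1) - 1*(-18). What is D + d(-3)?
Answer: 32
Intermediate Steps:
D = 51 (D = 33 + 18 = 51)
d(Q) = -1 + 6*Q
D + d(-3) = 51 + (-1 + 6*(-3)) = 51 + (-1 - 18) = 51 - 19 = 32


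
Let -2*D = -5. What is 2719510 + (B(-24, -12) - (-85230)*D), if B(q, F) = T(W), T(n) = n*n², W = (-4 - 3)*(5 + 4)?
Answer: 2682538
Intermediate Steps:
W = -63 (W = -7*9 = -63)
D = 5/2 (D = -½*(-5) = 5/2 ≈ 2.5000)
T(n) = n³
B(q, F) = -250047 (B(q, F) = (-63)³ = -250047)
2719510 + (B(-24, -12) - (-85230)*D) = 2719510 + (-250047 - (-85230)*5/2) = 2719510 + (-250047 - 947*(-225)) = 2719510 + (-250047 + 213075) = 2719510 - 36972 = 2682538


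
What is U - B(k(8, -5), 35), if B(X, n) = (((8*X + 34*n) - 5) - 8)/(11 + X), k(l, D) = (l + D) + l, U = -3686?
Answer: -7487/2 ≈ -3743.5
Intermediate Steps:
k(l, D) = D + 2*l (k(l, D) = (D + l) + l = D + 2*l)
B(X, n) = (-13 + 8*X + 34*n)/(11 + X) (B(X, n) = ((-5 + 8*X + 34*n) - 8)/(11 + X) = (-13 + 8*X + 34*n)/(11 + X))
U - B(k(8, -5), 35) = -3686 - (-13 + 8*(-5 + 2*8) + 34*35)/(11 + (-5 + 2*8)) = -3686 - (-13 + 8*(-5 + 16) + 1190)/(11 + (-5 + 16)) = -3686 - (-13 + 8*11 + 1190)/(11 + 11) = -3686 - (-13 + 88 + 1190)/22 = -3686 - 1265/22 = -3686 - 1*115/2 = -3686 - 115/2 = -7487/2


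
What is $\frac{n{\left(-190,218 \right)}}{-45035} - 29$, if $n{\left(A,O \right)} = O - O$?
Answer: $-29$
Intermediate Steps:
$n{\left(A,O \right)} = 0$
$\frac{n{\left(-190,218 \right)}}{-45035} - 29 = \frac{0}{-45035} - 29 = 0 \left(- \frac{1}{45035}\right) - 29 = 0 - 29 = -29$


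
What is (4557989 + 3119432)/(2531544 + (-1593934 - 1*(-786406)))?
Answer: 7677421/1724016 ≈ 4.4532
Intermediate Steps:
(4557989 + 3119432)/(2531544 + (-1593934 - 1*(-786406))) = 7677421/(2531544 + (-1593934 + 786406)) = 7677421/(2531544 - 807528) = 7677421/1724016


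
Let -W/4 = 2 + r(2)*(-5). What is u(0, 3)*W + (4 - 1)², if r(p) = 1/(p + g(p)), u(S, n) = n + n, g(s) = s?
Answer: -9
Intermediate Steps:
u(S, n) = 2*n
r(p) = 1/(2*p) (r(p) = 1/(p + p) = 1/(2*p))
W = -3 (W = -4*(2 + ((½)/2)*(-5)) = -4*(2 + ((½)*(½))*(-5)) = -4*(2 + (¼)*(-5)) = -4*(2 - 5/4) = -4*¾ = -3)
u(0, 3)*W + (4 - 1)² = (2*3)*(-3) + (4 - 1)² = 6*(-3) + 3² = -18 + 9 = -9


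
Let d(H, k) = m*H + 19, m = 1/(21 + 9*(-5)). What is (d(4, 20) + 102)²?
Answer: 525625/36 ≈ 14601.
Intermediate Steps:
m = -1/24 (m = 1/(21 - 45) = 1/(-24) = -1/24 ≈ -0.041667)
d(H, k) = 19 - H/24 (d(H, k) = -H/24 + 19 = 19 - H/24)
(d(4, 20) + 102)² = ((19 - 1/24*4) + 102)² = ((19 - ⅙) + 102)² = (113/6 + 102)² = (725/6)² = 525625/36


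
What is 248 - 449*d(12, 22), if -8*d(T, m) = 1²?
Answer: 2433/8 ≈ 304.13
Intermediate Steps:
d(T, m) = -⅛ (d(T, m) = -⅛*1² = -⅛*1 = -⅛)
248 - 449*d(12, 22) = 248 - 449*(-⅛) = 248 + 449/8 = 2433/8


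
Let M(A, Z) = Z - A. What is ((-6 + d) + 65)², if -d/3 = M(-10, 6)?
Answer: 121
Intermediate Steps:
d = -48 (d = -3*(6 - 1*(-10)) = -3*(6 + 10) = -3*16 = -48)
((-6 + d) + 65)² = ((-6 - 48) + 65)² = (-54 + 65)² = 11² = 121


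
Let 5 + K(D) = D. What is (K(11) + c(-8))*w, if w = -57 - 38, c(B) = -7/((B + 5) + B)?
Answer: -6935/11 ≈ -630.45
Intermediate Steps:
c(B) = -7/(5 + 2*B) (c(B) = -7/((5 + B) + B) = -7/(5 + 2*B))
K(D) = -5 + D
w = -95
(K(11) + c(-8))*w = ((-5 + 11) - 7/(5 + 2*(-8)))*(-95) = (6 - 7/(5 - 16))*(-95) = (6 - 7/(-11))*(-95) = (6 - 7*(-1/11))*(-95) = (6 + 7/11)*(-95) = (73/11)*(-95) = -6935/11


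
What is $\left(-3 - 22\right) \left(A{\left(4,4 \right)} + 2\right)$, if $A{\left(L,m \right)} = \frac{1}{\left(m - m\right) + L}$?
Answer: $- \frac{225}{4} \approx -56.25$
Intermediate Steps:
$A{\left(L,m \right)} = \frac{1}{L}$ ($A{\left(L,m \right)} = \frac{1}{0 + L} = \frac{1}{L}$)
$\left(-3 - 22\right) \left(A{\left(4,4 \right)} + 2\right) = \left(-3 - 22\right) \left(\frac{1}{4} + 2\right) = \left(-25\right) \frac{9}{4} = - \frac{225}{4}$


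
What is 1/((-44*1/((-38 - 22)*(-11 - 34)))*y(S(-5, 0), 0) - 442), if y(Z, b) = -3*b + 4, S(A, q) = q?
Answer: -675/298394 ≈ -0.0022621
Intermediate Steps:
y(Z, b) = 4 - 3*b
1/((-44*1/((-38 - 22)*(-11 - 34)))*y(S(-5, 0), 0) - 442) = 1/((-44*1/((-38 - 22)*(-11 - 34)))*(4 - 3*0) - 442) = 1/((-44/((-45*(-60))))*(4 + 0) - 442) = 1/(-44/2700*4 - 442) = 1/(-44*1/2700*4 - 442) = 1/(-11/675*4 - 442) = 1/(-44/675 - 442) = 1/(-298394/675) = -675/298394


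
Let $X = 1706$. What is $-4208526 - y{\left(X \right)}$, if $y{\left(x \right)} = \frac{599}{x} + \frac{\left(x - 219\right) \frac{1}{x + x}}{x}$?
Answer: $- \frac{24497293199947}{5820872} \approx -4.2085 \cdot 10^{6}$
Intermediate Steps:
$y{\left(x \right)} = \frac{599}{x} + \frac{-219 + x}{2 x^{2}}$ ($y{\left(x \right)} = \frac{599}{x} + \frac{\left(-219 + x\right) \frac{1}{2 x}}{x} = \frac{599}{x} + \frac{\frac{1}{2} \frac{1}{x} \left(-219 + x\right)}{x} = \frac{599}{x} + \frac{-219 + x}{2 x^{2}}$)
$-4208526 - y{\left(X \right)} = -4208526 - \frac{-219 + 1199 \cdot 1706}{2 \cdot 2910436} = -4208526 - \frac{1}{2} \cdot \frac{1}{2910436} \left(-219 + 2045494\right) = -4208526 - \frac{1}{2} \cdot \frac{1}{2910436} \cdot 2045275 = -4208526 - \frac{2045275}{5820872} = - \frac{24497293199947}{5820872}$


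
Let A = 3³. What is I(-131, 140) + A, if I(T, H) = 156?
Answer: 183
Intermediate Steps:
A = 27
I(-131, 140) + A = 156 + 27 = 183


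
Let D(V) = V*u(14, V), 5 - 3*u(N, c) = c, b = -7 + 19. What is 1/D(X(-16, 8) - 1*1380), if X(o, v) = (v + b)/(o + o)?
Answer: -64/40811275 ≈ -1.5682e-6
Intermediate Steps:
b = 12
u(N, c) = 5/3 - c/3
X(o, v) = (12 + v)/(2*o) (X(o, v) = (v + 12)/(o + o) = (12 + v)/((2*o)) = (12 + v)*(1/(2*o)) = (12 + v)/(2*o))
D(V) = V*(5/3 - V/3)
1/D(X(-16, 8) - 1*1380) = 1/(((½)*(12 + 8)/(-16) - 1*1380)*(5 - ((½)*(12 + 8)/(-16) - 1*1380))/3) = 1/(((½)*(-1/16)*20 - 1380)*(5 - ((½)*(-1/16)*20 - 1380))/3) = 1/((-5/8 - 1380)*(5 - (-5/8 - 1380))/3) = 1/((⅓)*(-11045/8)*(5 - 1*(-11045/8))) = 1/((⅓)*(-11045/8)*(5 + 11045/8)) = 1/((⅓)*(-11045/8)*(11085/8)) = 1/(-40811275/64) = -64/40811275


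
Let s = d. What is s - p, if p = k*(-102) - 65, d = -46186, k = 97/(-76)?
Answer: -1757545/38 ≈ -46251.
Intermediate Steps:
k = -97/76 (k = 97*(-1/76) = -97/76 ≈ -1.2763)
s = -46186
p = 2477/38 (p = -97/76*(-102) - 65 = 4947/38 - 65 = 2477/38 ≈ 65.184)
s - p = -46186 - 1*2477/38 = -46186 - 2477/38 = -1757545/38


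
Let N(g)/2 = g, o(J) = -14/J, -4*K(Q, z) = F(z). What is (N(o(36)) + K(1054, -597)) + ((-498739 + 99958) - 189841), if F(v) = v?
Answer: -21185047/36 ≈ -5.8847e+5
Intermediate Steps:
K(Q, z) = -z/4
N(g) = 2*g
(N(o(36)) + K(1054, -597)) + ((-498739 + 99958) - 189841) = (2*(-14/36) - ¼*(-597)) + ((-498739 + 99958) - 189841) = (2*(-14*1/36) + 597/4) + (-398781 - 189841) = (2*(-7/18) + 597/4) - 588622 = (-7/9 + 597/4) - 588622 = 5345/36 - 588622 = -21185047/36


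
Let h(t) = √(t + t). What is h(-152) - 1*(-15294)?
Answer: 15294 + 4*I*√19 ≈ 15294.0 + 17.436*I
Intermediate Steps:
h(t) = √2*√t (h(t) = √(2*t) = √2*√t)
h(-152) - 1*(-15294) = √2*√(-152) - 1*(-15294) = √2*(2*I*√38) + 15294 = 4*I*√19 + 15294 = 15294 + 4*I*√19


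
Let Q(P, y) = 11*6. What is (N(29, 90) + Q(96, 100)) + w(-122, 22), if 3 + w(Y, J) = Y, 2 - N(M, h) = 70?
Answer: -127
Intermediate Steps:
Q(P, y) = 66
N(M, h) = -68 (N(M, h) = 2 - 1*70 = 2 - 70 = -68)
w(Y, J) = -3 + Y
(N(29, 90) + Q(96, 100)) + w(-122, 22) = (-68 + 66) + (-3 - 122) = -2 - 125 = -127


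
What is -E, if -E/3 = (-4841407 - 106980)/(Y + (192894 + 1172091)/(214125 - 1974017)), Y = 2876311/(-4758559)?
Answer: 124321541800034076108/11557358375027 ≈ 1.0757e+7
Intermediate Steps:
Y = -2876311/4758559 (Y = 2876311*(-1/4758559) = -2876311/4758559 ≈ -0.60445)
E = -124321541800034076108/11557358375027 (E = -3*(-4841407 - 106980)/(-2876311/4758559 + (192894 + 1172091)/(214125 - 1974017)) = -(-14845161)/(-2876311/4758559 + 1364985/(-1759892)) = -(-14845161)/(-2876311/4758559 + 1364985*(-1/1759892)) = -(-14845161)/(-2876311/4758559 - 1364985/1759892) = -(-14845161)/(-11557358375027/8374549915628) = -(-14845161)*(-8374549915628)/11557358375027 = -3*41440513933344692036/11557358375027 = -124321541800034076108/11557358375027 ≈ -1.0757e+7)
-E = -1*(-124321541800034076108/11557358375027) = 124321541800034076108/11557358375027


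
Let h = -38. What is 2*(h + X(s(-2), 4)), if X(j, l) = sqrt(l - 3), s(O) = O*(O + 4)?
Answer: -74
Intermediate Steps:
s(O) = O*(4 + O)
X(j, l) = sqrt(-3 + l)
2*(h + X(s(-2), 4)) = 2*(-38 + sqrt(-3 + 4)) = 2*(-38 + sqrt(1)) = 2*(-38 + 1) = 2*(-37) = -74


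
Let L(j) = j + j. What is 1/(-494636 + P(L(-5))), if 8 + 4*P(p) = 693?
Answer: -4/1977859 ≈ -2.0224e-6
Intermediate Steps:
L(j) = 2*j
P(p) = 685/4 (P(p) = -2 + (1/4)*693 = -2 + 693/4 = 685/4)
1/(-494636 + P(L(-5))) = 1/(-494636 + 685/4) = 1/(-1977859/4) = -4/1977859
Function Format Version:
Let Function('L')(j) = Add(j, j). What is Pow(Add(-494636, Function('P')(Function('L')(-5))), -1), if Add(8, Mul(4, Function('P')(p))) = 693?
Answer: Rational(-4, 1977859) ≈ -2.0224e-6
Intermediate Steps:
Function('L')(j) = Mul(2, j)
Function('P')(p) = Rational(685, 4) (Function('P')(p) = Add(-2, Mul(Rational(1, 4), 693)) = Add(-2, Rational(693, 4)) = Rational(685, 4))
Pow(Add(-494636, Function('P')(Function('L')(-5))), -1) = Pow(Add(-494636, Rational(685, 4)), -1) = Pow(Rational(-1977859, 4), -1) = Rational(-4, 1977859)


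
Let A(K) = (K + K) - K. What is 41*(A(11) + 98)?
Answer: 4469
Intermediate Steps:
A(K) = K (A(K) = 2*K - K = K)
41*(A(11) + 98) = 41*(11 + 98) = 41*109 = 4469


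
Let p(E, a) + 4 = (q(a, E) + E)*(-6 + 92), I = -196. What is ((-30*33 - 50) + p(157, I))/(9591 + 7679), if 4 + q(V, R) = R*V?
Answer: -1317139/8635 ≈ -152.53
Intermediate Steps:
q(V, R) = -4 + R*V
p(E, a) = -348 + 86*E + 86*E*a (p(E, a) = -4 + ((-4 + E*a) + E)*(-6 + 92) = -4 + (-4 + E + E*a)*86 = -4 + (-344 + 86*E + 86*E*a) = -348 + 86*E + 86*E*a)
((-30*33 - 50) + p(157, I))/(9591 + 7679) = ((-30*33 - 50) + (-348 + 86*157 + 86*157*(-196)))/(9591 + 7679) = ((-990 - 50) + (-348 + 13502 - 2646392))/17270 = (-1040 - 2633238)*(1/17270) = -2634278*1/17270 = -1317139/8635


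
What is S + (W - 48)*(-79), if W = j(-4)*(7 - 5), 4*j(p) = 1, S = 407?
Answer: 8319/2 ≈ 4159.5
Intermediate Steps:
j(p) = ¼ (j(p) = (¼)*1 = ¼)
W = ½ (W = (7 - 5)/4 = (¼)*2 = ½ ≈ 0.50000)
S + (W - 48)*(-79) = 407 + (½ - 48)*(-79) = 407 - 95/2*(-79) = 407 + 7505/2 = 8319/2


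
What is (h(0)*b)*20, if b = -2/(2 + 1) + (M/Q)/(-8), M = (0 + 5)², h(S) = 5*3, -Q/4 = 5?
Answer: -1225/8 ≈ -153.13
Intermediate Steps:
Q = -20 (Q = -4*5 = -20)
h(S) = 15
M = 25 (M = 5² = 25)
b = -49/96 (b = -2/(2 + 1) + (25/(-20))/(-8) = -2/3 + (25*(-1/20))*(-⅛) = -2*⅓ - 5/4*(-⅛) = -⅔ + 5/32 = -49/96 ≈ -0.51042)
(h(0)*b)*20 = (15*(-49/96))*20 = -245/32*20 = -1225/8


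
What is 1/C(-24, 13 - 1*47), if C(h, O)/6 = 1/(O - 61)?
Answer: -95/6 ≈ -15.833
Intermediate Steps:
C(h, O) = 6/(-61 + O) (C(h, O) = 6/(O - 61) = 6/(-61 + O))
1/C(-24, 13 - 1*47) = 1/(6/(-61 + (13 - 1*47))) = 1/(6/(-61 + (13 - 47))) = 1/(6/(-61 - 34)) = 1/(6/(-95)) = 1/(6*(-1/95)) = 1/(-6/95) = -95/6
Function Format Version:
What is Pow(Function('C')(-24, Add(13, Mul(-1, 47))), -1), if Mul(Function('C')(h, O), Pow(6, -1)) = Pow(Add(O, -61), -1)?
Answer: Rational(-95, 6) ≈ -15.833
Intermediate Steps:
Function('C')(h, O) = Mul(6, Pow(Add(-61, O), -1)) (Function('C')(h, O) = Mul(6, Pow(Add(O, -61), -1)) = Mul(6, Pow(Add(-61, O), -1)))
Pow(Function('C')(-24, Add(13, Mul(-1, 47))), -1) = Pow(Mul(6, Pow(Add(-61, Add(13, Mul(-1, 47))), -1)), -1) = Pow(Mul(6, Pow(Add(-61, Add(13, -47)), -1)), -1) = Pow(Mul(6, Pow(Add(-61, -34), -1)), -1) = Pow(Mul(6, Pow(-95, -1)), -1) = Pow(Mul(6, Rational(-1, 95)), -1) = Pow(Rational(-6, 95), -1) = Rational(-95, 6)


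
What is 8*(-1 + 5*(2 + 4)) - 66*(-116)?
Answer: 7888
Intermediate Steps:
8*(-1 + 5*(2 + 4)) - 66*(-116) = 8*(-1 + 5*6) + 7656 = 8*(-1 + 30) + 7656 = 8*29 + 7656 = 232 + 7656 = 7888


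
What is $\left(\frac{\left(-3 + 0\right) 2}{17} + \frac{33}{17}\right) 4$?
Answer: $\frac{108}{17} \approx 6.3529$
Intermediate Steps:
$\left(\frac{\left(-3 + 0\right) 2}{17} + \frac{33}{17}\right) 4 = \left(\left(-3\right) 2 \cdot \frac{1}{17} + 33 \cdot \frac{1}{17}\right) 4 = \left(\left(-6\right) \frac{1}{17} + \frac{33}{17}\right) 4 = \left(- \frac{6}{17} + \frac{33}{17}\right) 4 = \frac{27}{17} \cdot 4 = \frac{108}{17}$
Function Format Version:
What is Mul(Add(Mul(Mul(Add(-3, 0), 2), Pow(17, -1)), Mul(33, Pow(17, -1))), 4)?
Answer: Rational(108, 17) ≈ 6.3529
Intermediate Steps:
Mul(Add(Mul(Mul(Add(-3, 0), 2), Pow(17, -1)), Mul(33, Pow(17, -1))), 4) = Mul(Add(Mul(Mul(-3, 2), Rational(1, 17)), Mul(33, Rational(1, 17))), 4) = Mul(Add(Mul(-6, Rational(1, 17)), Rational(33, 17)), 4) = Mul(Add(Rational(-6, 17), Rational(33, 17)), 4) = Mul(Rational(27, 17), 4) = Rational(108, 17)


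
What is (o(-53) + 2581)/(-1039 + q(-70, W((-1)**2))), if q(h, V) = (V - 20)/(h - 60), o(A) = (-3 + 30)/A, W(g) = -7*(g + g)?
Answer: -4444895/1789227 ≈ -2.4843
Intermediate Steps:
W(g) = -14*g
o(A) = 27/A
q(h, V) = (-20 + V)/(-60 + h)
(o(-53) + 2581)/(-1039 + q(-70, W((-1)**2))) = (27/(-53) + 2581)/(-1039 + (-20 - 14*(-1)**2)/(-60 - 70)) = (27*(-1/53) + 2581)/(-1039 + (-20 - 14*1)/(-130)) = (-27/53 + 2581)/(-1039 - (-20 - 14)/130) = 136766/(53*(-1039 - 1/130*(-34))) = 136766/(53*(-1039 + 17/65)) = 136766/(53*(-67518/65)) = (136766/53)*(-65/67518) = -4444895/1789227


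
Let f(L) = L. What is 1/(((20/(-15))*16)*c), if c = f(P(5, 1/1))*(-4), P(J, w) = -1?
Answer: -3/256 ≈ -0.011719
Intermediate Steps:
c = 4 (c = -1*(-4) = 4)
1/(((20/(-15))*16)*c) = 1/(((20/(-15))*16)*4) = 1/(((20*(-1/15))*16)*4) = 1/(-4/3*16*4) = 1/(-64/3*4) = 1/(-256/3) = -3/256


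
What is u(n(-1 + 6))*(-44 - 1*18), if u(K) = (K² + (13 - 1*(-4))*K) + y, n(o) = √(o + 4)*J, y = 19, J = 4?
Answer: -22754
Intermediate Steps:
n(o) = 4*√(4 + o) (n(o) = √(o + 4)*4 = √(4 + o)*4 = 4*√(4 + o))
u(K) = 19 + K² + 17*K (u(K) = (K² + (13 - 1*(-4))*K) + 19 = (K² + (13 + 4)*K) + 19 = (K² + 17*K) + 19 = 19 + K² + 17*K)
u(n(-1 + 6))*(-44 - 1*18) = (19 + (4*√(4 + (-1 + 6)))² + 17*(4*√(4 + (-1 + 6))))*(-44 - 1*18) = (19 + (4*√(4 + 5))² + 17*(4*√(4 + 5)))*(-44 - 18) = (19 + (4*√9)² + 17*(4*√9))*(-62) = (19 + (4*3)² + 17*(4*3))*(-62) = (19 + 12² + 17*12)*(-62) = (19 + 144 + 204)*(-62) = 367*(-62) = -22754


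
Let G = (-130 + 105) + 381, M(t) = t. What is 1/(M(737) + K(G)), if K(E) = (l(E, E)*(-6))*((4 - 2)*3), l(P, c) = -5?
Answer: 1/917 ≈ 0.0010905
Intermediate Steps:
G = 356 (G = -25 + 381 = 356)
K(E) = 180 (K(E) = (-5*(-6))*((4 - 2)*3) = 30*(2*3) = 30*6 = 180)
1/(M(737) + K(G)) = 1/(737 + 180) = 1/917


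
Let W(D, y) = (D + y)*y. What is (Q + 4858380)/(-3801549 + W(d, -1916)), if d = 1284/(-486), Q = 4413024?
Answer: -750983724/10159909 ≈ -73.916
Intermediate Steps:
d = -214/81 (d = 1284*(-1/486) = -214/81 ≈ -2.6420)
W(D, y) = y*(D + y)
(Q + 4858380)/(-3801549 + W(d, -1916)) = (4413024 + 4858380)/(-3801549 - 1916*(-214/81 - 1916)) = 9271404/(-3801549 - 1916*(-155410/81)) = 9271404/(-3801549 + 297765560/81) = 9271404/(-10159909/81) = 9271404*(-81/10159909) = -750983724/10159909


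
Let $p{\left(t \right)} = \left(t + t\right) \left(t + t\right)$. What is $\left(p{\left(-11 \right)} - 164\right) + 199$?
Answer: $519$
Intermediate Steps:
$p{\left(t \right)} = 4 t^{2}$ ($p{\left(t \right)} = 2 t 2 t = 4 t^{2}$)
$\left(p{\left(-11 \right)} - 164\right) + 199 = \left(4 \left(-11\right)^{2} - 164\right) + 199 = \left(4 \cdot 121 - 164\right) + 199 = \left(484 - 164\right) + 199 = 320 + 199 = 519$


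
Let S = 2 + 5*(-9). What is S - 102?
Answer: -145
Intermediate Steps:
S = -43 (S = 2 - 45 = -43)
S - 102 = -43 - 102 = -145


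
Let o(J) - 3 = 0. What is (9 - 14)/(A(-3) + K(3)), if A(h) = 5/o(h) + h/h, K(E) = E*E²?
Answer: -15/89 ≈ -0.16854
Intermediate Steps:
o(J) = 3 (o(J) = 3 + 0 = 3)
K(E) = E³
A(h) = 8/3 (A(h) = 5/3 + h/h = 5*(⅓) + 1 = 5/3 + 1 = 8/3)
(9 - 14)/(A(-3) + K(3)) = (9 - 14)/(8/3 + 3³) = -5/(8/3 + 27) = -5/(89/3) = (3/89)*(-5) = -15/89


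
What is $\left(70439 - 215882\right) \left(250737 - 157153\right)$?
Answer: $-13611137712$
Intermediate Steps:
$\left(70439 - 215882\right) \left(250737 - 157153\right) = \left(-145443\right) 93584 = -13611137712$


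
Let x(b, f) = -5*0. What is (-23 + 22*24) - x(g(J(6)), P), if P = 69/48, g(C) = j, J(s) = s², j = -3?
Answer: 505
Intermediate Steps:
g(C) = -3
P = 23/16 (P = 69*(1/48) = 23/16 ≈ 1.4375)
x(b, f) = 0
(-23 + 22*24) - x(g(J(6)), P) = (-23 + 22*24) - 1*0 = (-23 + 528) + 0 = 505 + 0 = 505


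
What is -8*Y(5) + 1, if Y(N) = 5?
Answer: -39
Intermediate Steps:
-8*Y(5) + 1 = -8*5 + 1 = -40 + 1 = -39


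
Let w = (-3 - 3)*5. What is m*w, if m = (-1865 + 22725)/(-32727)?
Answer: 208600/10909 ≈ 19.122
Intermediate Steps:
m = -20860/32727 (m = 20860*(-1/32727) = -20860/32727 ≈ -0.63739)
w = -30 (w = -6*5 = -30)
m*w = -20860/32727*(-30) = 208600/10909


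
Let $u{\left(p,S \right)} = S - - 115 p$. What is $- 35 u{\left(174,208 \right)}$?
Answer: $-707630$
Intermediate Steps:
$u{\left(p,S \right)} = S + 115 p$
$- 35 u{\left(174,208 \right)} = - 35 \left(208 + 115 \cdot 174\right) = - 35 \left(208 + 20010\right) = \left(-35\right) 20218 = -707630$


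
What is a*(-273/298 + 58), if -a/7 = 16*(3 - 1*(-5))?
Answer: -7620928/149 ≈ -51147.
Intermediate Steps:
a = -896 (a = -112*(3 - 1*(-5)) = -112*(3 + 5) = -112*8 = -7*128 = -896)
a*(-273/298 + 58) = -896*(-273/298 + 58) = -896*17011/298 = -7620928/149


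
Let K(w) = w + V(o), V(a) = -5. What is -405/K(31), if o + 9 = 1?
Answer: -405/26 ≈ -15.577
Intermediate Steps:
o = -8 (o = -9 + 1 = -8)
K(w) = -5 + w (K(w) = w - 5 = -5 + w)
-405/K(31) = -405/(-5 + 31) = -405/26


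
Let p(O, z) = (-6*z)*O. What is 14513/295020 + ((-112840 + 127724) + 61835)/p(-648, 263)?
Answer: 346979819/2793249360 ≈ 0.12422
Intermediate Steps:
p(O, z) = -6*O*z
14513/295020 + ((-112840 + 127724) + 61835)/p(-648, 263) = 14513/295020 + ((-112840 + 127724) + 61835)/((-6*(-648)*263)) = 14513*(1/295020) + (14884 + 61835)/1022544 = 14513/295020 + 76719*(1/1022544) = 14513/295020 + 25573/340848 = 346979819/2793249360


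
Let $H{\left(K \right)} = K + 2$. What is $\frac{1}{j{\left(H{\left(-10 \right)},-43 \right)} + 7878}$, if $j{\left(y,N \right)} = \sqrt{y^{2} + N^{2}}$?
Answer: $\frac{7878}{62060971} - \frac{\sqrt{1913}}{62060971} \approx 0.00012623$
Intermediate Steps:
$H{\left(K \right)} = 2 + K$
$j{\left(y,N \right)} = \sqrt{N^{2} + y^{2}}$
$\frac{1}{j{\left(H{\left(-10 \right)},-43 \right)} + 7878} = \frac{1}{\sqrt{\left(-43\right)^{2} + \left(2 - 10\right)^{2}} + 7878} = \frac{1}{\sqrt{1849 + \left(-8\right)^{2}} + 7878} = \frac{1}{\sqrt{1849 + 64} + 7878} = \frac{1}{\sqrt{1913} + 7878} = \frac{1}{7878 + \sqrt{1913}}$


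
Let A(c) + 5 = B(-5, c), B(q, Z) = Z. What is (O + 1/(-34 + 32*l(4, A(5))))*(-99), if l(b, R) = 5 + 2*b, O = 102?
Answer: -3857535/382 ≈ -10098.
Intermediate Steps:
A(c) = -5 + c
(O + 1/(-34 + 32*l(4, A(5))))*(-99) = (102 + 1/(-34 + 32*(5 + 2*4)))*(-99) = (102 + 1/(-34 + 32*(5 + 8)))*(-99) = (102 + 1/(-34 + 32*13))*(-99) = (102 + 1/(-34 + 416))*(-99) = (102 + 1/382)*(-99) = (38965/382)*(-99) = -3857535/382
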